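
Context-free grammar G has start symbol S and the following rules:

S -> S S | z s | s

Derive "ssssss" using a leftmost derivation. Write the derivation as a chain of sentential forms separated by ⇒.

S ⇒ SS   [S -> S S]
SS ⇒ sS   [S -> s]
sS ⇒ sSS   [S -> S S]
sSS ⇒ ssS   [S -> s]
ssS ⇒ ssSS   [S -> S S]
ssSS ⇒ ssSSS   [S -> S S]
ssSSS ⇒ ssSSSS   [S -> S S]
ssSSSS ⇒ sssSSS   [S -> s]
sssSSS ⇒ ssssSS   [S -> s]
ssssSS ⇒ sssssS   [S -> s]
sssssS ⇒ ssssss   [S -> s]

S ⇒ SS ⇒ sS ⇒ sSS ⇒ ssS ⇒ ssSS ⇒ ssSSS ⇒ ssSSSS ⇒ sssSSS ⇒ ssssSS ⇒ sssssS ⇒ ssssss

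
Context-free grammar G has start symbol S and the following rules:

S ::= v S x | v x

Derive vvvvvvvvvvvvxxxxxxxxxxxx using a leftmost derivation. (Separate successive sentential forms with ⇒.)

S ⇒ vSx ⇒ vvSxx ⇒ vvvSxxx ⇒ vvvvSxxxx ⇒ vvvvvSxxxxx ⇒ vvvvvvSxxxxxx ⇒ vvvvvvvSxxxxxxx ⇒ vvvvvvvvSxxxxxxxx ⇒ vvvvvvvvvSxxxxxxxxx ⇒ vvvvvvvvvvSxxxxxxxxxx ⇒ vvvvvvvvvvvSxxxxxxxxxxx ⇒ vvvvvvvvvvvvxxxxxxxxxxxx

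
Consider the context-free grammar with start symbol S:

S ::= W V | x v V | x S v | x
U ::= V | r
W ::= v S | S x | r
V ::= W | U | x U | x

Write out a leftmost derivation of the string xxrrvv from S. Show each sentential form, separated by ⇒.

S ⇒ xSv ⇒ xxSvv ⇒ xxWVvv ⇒ xxrVvv ⇒ xxrUvv ⇒ xxrrvv

S ⇒ xSv   [S ::= x S v]
xSv ⇒ xxSvv   [S ::= x S v]
xxSvv ⇒ xxWVvv   [S ::= W V]
xxWVvv ⇒ xxrVvv   [W ::= r]
xxrVvv ⇒ xxrUvv   [V ::= U]
xxrUvv ⇒ xxrrvv   [U ::= r]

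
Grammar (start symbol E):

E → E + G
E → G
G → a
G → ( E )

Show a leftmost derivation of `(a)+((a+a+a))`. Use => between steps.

E=>E+G=>G+G=>(E)+G=>(G)+G=>(a)+G=>(a)+(E)=>(a)+(G)=>(a)+((E))=>(a)+((E+G))=>(a)+((E+G+G))=>(a)+((G+G+G))=>(a)+((a+G+G))=>(a)+((a+a+G))=>(a)+((a+a+a))

E => E+G   [E → E + G]
E+G => G+G   [E → G]
G+G => (E)+G   [G → ( E )]
(E)+G => (G)+G   [E → G]
(G)+G => (a)+G   [G → a]
(a)+G => (a)+(E)   [G → ( E )]
(a)+(E) => (a)+(G)   [E → G]
(a)+(G) => (a)+((E))   [G → ( E )]
(a)+((E)) => (a)+((E+G))   [E → E + G]
(a)+((E+G)) => (a)+((E+G+G))   [E → E + G]
(a)+((E+G+G)) => (a)+((G+G+G))   [E → G]
(a)+((G+G+G)) => (a)+((a+G+G))   [G → a]
(a)+((a+G+G)) => (a)+((a+a+G))   [G → a]
(a)+((a+a+G)) => (a)+((a+a+a))   [G → a]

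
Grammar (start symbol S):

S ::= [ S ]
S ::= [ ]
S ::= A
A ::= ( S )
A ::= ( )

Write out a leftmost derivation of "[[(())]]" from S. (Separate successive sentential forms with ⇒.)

S⇒[S]⇒[[S]]⇒[[A]]⇒[[(S)]]⇒[[(A)]]⇒[[(())]]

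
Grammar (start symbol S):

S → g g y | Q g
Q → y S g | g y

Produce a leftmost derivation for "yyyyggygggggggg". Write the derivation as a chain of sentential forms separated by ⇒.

S ⇒ Qg ⇒ ySgg ⇒ yQggg ⇒ yySgggg ⇒ yyQggggg ⇒ yyySgggggg ⇒ yyyQggggggg ⇒ yyyySgggggggg ⇒ yyyyggygggggggg

S ⇒ Qg   [S → Q g]
Qg ⇒ ySgg   [Q → y S g]
ySgg ⇒ yQggg   [S → Q g]
yQggg ⇒ yySgggg   [Q → y S g]
yySgggg ⇒ yyQggggg   [S → Q g]
yyQggggg ⇒ yyySgggggg   [Q → y S g]
yyySgggggg ⇒ yyyQggggggg   [S → Q g]
yyyQggggggg ⇒ yyyySgggggggg   [Q → y S g]
yyyySgggggggg ⇒ yyyyggygggggggg   [S → g g y]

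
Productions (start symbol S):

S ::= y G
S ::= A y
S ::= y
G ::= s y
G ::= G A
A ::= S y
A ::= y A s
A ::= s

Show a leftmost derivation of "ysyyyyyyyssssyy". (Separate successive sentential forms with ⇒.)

S ⇒ Ay   [S ::= A y]
Ay ⇒ Syy   [A ::= S y]
Syy ⇒ yGyy   [S ::= y G]
yGyy ⇒ yGAyy   [G ::= G A]
yGAyy ⇒ ysyAyy   [G ::= s y]
ysyAyy ⇒ ysyyAsyy   [A ::= y A s]
ysyyAsyy ⇒ ysyyyAssyy   [A ::= y A s]
ysyyyAssyy ⇒ ysyyyyAsssyy   [A ::= y A s]
ysyyyyAsssyy ⇒ ysyyyyyAssssyy   [A ::= y A s]
ysyyyyyAssssyy ⇒ ysyyyyySyssssyy   [A ::= S y]
ysyyyyySyssssyy ⇒ ysyyyyyyyssssyy   [S ::= y]

S ⇒ Ay ⇒ Syy ⇒ yGyy ⇒ yGAyy ⇒ ysyAyy ⇒ ysyyAsyy ⇒ ysyyyAssyy ⇒ ysyyyyAsssyy ⇒ ysyyyyyAssssyy ⇒ ysyyyyySyssssyy ⇒ ysyyyyyyyssssyy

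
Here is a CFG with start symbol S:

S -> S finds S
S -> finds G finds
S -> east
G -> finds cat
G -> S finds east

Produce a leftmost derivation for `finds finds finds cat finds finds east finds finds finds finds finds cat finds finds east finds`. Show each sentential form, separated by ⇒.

S ⇒ S finds S   [S -> S finds S]
S finds S ⇒ finds G finds finds S   [S -> finds G finds]
finds G finds finds S ⇒ finds S finds east finds finds S   [G -> S finds east]
finds S finds east finds finds S ⇒ finds finds G finds finds east finds finds S   [S -> finds G finds]
finds finds G finds finds east finds finds S ⇒ finds finds finds cat finds finds east finds finds S   [G -> finds cat]
finds finds finds cat finds finds east finds finds S ⇒ finds finds finds cat finds finds east finds finds finds G finds   [S -> finds G finds]
finds finds finds cat finds finds east finds finds finds G finds ⇒ finds finds finds cat finds finds east finds finds finds S finds east finds   [G -> S finds east]
finds finds finds cat finds finds east finds finds finds S finds east finds ⇒ finds finds finds cat finds finds east finds finds finds finds G finds finds east finds   [S -> finds G finds]
finds finds finds cat finds finds east finds finds finds finds G finds finds east finds ⇒ finds finds finds cat finds finds east finds finds finds finds finds cat finds finds east finds   [G -> finds cat]

S ⇒ S finds S ⇒ finds G finds finds S ⇒ finds S finds east finds finds S ⇒ finds finds G finds finds east finds finds S ⇒ finds finds finds cat finds finds east finds finds S ⇒ finds finds finds cat finds finds east finds finds finds G finds ⇒ finds finds finds cat finds finds east finds finds finds S finds east finds ⇒ finds finds finds cat finds finds east finds finds finds finds G finds finds east finds ⇒ finds finds finds cat finds finds east finds finds finds finds finds cat finds finds east finds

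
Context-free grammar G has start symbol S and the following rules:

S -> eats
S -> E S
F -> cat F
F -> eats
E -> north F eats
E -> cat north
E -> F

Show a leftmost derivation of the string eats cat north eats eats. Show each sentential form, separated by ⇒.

S ⇒ E S ⇒ F S ⇒ eats S ⇒ eats E S ⇒ eats cat north S ⇒ eats cat north E S ⇒ eats cat north F S ⇒ eats cat north eats S ⇒ eats cat north eats eats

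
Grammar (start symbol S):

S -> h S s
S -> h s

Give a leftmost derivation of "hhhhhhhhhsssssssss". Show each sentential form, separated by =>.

S => hSs => hhSss => hhhSsss => hhhhSssss => hhhhhSsssss => hhhhhhSssssss => hhhhhhhSsssssss => hhhhhhhhSssssssss => hhhhhhhhhsssssssss

S => hSs   [S -> h S s]
hSs => hhSss   [S -> h S s]
hhSss => hhhSsss   [S -> h S s]
hhhSsss => hhhhSssss   [S -> h S s]
hhhhSssss => hhhhhSsssss   [S -> h S s]
hhhhhSsssss => hhhhhhSssssss   [S -> h S s]
hhhhhhSssssss => hhhhhhhSsssssss   [S -> h S s]
hhhhhhhSsssssss => hhhhhhhhSssssssss   [S -> h S s]
hhhhhhhhSssssssss => hhhhhhhhhsssssssss   [S -> h s]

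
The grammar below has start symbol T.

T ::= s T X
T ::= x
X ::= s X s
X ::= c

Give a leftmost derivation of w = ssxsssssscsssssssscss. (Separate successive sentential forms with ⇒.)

T ⇒ sTX   [T ::= s T X]
sTX ⇒ ssTXX   [T ::= s T X]
ssTXX ⇒ ssxXX   [T ::= x]
ssxXX ⇒ ssxsXsX   [X ::= s X s]
ssxsXsX ⇒ ssxssXssX   [X ::= s X s]
ssxssXssX ⇒ ssxsssXsssX   [X ::= s X s]
ssxsssXsssX ⇒ ssxssssXssssX   [X ::= s X s]
ssxssssXssssX ⇒ ssxsssssXsssssX   [X ::= s X s]
ssxsssssXsssssX ⇒ ssxssssssXssssssX   [X ::= s X s]
ssxssssssXssssssX ⇒ ssxsssssscssssssX   [X ::= c]
ssxsssssscssssssX ⇒ ssxsssssscsssssssXs   [X ::= s X s]
ssxsssssscsssssssXs ⇒ ssxsssssscssssssssXss   [X ::= s X s]
ssxsssssscssssssssXss ⇒ ssxsssssscsssssssscss   [X ::= c]

T ⇒ sTX ⇒ ssTXX ⇒ ssxXX ⇒ ssxsXsX ⇒ ssxssXssX ⇒ ssxsssXsssX ⇒ ssxssssXssssX ⇒ ssxsssssXsssssX ⇒ ssxssssssXssssssX ⇒ ssxsssssscssssssX ⇒ ssxsssssscsssssssXs ⇒ ssxsssssscssssssssXss ⇒ ssxsssssscsssssssscss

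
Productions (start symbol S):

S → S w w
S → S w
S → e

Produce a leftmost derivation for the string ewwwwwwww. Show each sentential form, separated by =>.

S => Sw   [S → S w]
Sw => Swww   [S → S w w]
Swww => Swwww   [S → S w]
Swwww => Swwwww   [S → S w]
Swwwww => Swwwwww   [S → S w]
Swwwwww => Swwwwwwww   [S → S w w]
Swwwwwwww => ewwwwwwww   [S → e]

S => Sw => Swww => Swwww => Swwwww => Swwwwww => Swwwwwwww => ewwwwwwww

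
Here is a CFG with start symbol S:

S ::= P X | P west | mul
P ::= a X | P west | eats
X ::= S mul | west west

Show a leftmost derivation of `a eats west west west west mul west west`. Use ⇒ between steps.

S ⇒ P X ⇒ a X X ⇒ a S mul X ⇒ a P X mul X ⇒ a P west X mul X ⇒ a P west west X mul X ⇒ a eats west west X mul X ⇒ a eats west west west west mul X ⇒ a eats west west west west mul west west

S ⇒ P X   [S ::= P X]
P X ⇒ a X X   [P ::= a X]
a X X ⇒ a S mul X   [X ::= S mul]
a S mul X ⇒ a P X mul X   [S ::= P X]
a P X mul X ⇒ a P west X mul X   [P ::= P west]
a P west X mul X ⇒ a P west west X mul X   [P ::= P west]
a P west west X mul X ⇒ a eats west west X mul X   [P ::= eats]
a eats west west X mul X ⇒ a eats west west west west mul X   [X ::= west west]
a eats west west west west mul X ⇒ a eats west west west west mul west west   [X ::= west west]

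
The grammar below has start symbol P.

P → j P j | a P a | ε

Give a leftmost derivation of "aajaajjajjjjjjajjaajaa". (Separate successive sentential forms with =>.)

P => aPa   [P → a P a]
aPa => aaPaa   [P → a P a]
aaPaa => aajPjaa   [P → j P j]
aajPjaa => aajaPajaa   [P → a P a]
aajaPajaa => aajaaPaajaa   [P → a P a]
aajaaPaajaa => aajaajPjaajaa   [P → j P j]
aajaajPjaajaa => aajaajjPjjaajaa   [P → j P j]
aajaajjPjjaajaa => aajaajjaPajjaajaa   [P → a P a]
aajaajjaPajjaajaa => aajaajjajPjajjaajaa   [P → j P j]
aajaajjajPjajjaajaa => aajaajjajjPjjajjaajaa   [P → j P j]
aajaajjajjPjjajjaajaa => aajaajjajjjPjjjajjaajaa   [P → j P j]
aajaajjajjjPjjjajjaajaa => aajaajjajjjjjjajjaajaa   [P → ε]

P => aPa => aaPaa => aajPjaa => aajaPajaa => aajaaPaajaa => aajaajPjaajaa => aajaajjPjjaajaa => aajaajjaPajjaajaa => aajaajjajPjajjaajaa => aajaajjajjPjjajjaajaa => aajaajjajjjPjjjajjaajaa => aajaajjajjjjjjajjaajaa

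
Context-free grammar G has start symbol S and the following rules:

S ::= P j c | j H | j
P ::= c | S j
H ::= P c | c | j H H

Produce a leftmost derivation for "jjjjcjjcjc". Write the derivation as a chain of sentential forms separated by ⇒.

S ⇒ jH   [S ::= j H]
jH ⇒ jPc   [H ::= P c]
jPc ⇒ jSjc   [P ::= S j]
jSjc ⇒ jPjcjc   [S ::= P j c]
jPjcjc ⇒ jSjjcjc   [P ::= S j]
jSjjcjc ⇒ jPjcjjcjc   [S ::= P j c]
jPjcjjcjc ⇒ jSjjcjjcjc   [P ::= S j]
jSjjcjjcjc ⇒ jjjjcjjcjc   [S ::= j]

S⇒jH⇒jPc⇒jSjc⇒jPjcjc⇒jSjjcjc⇒jPjcjjcjc⇒jSjjcjjcjc⇒jjjjcjjcjc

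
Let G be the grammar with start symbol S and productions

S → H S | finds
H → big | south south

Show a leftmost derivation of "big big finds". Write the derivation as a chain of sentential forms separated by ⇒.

S ⇒ H S   [S → H S]
H S ⇒ big S   [H → big]
big S ⇒ big H S   [S → H S]
big H S ⇒ big big S   [H → big]
big big S ⇒ big big finds   [S → finds]

S ⇒ H S ⇒ big S ⇒ big H S ⇒ big big S ⇒ big big finds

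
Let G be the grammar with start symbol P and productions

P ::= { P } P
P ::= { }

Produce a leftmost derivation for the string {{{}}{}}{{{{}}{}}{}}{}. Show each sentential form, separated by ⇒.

P ⇒ {P}P   [P ::= { P } P]
{P}P ⇒ {{P}P}P   [P ::= { P } P]
{{P}P}P ⇒ {{{}}P}P   [P ::= { }]
{{{}}P}P ⇒ {{{}}{}}P   [P ::= { }]
{{{}}{}}P ⇒ {{{}}{}}{P}P   [P ::= { P } P]
{{{}}{}}{P}P ⇒ {{{}}{}}{{P}P}P   [P ::= { P } P]
{{{}}{}}{{P}P}P ⇒ {{{}}{}}{{{P}P}P}P   [P ::= { P } P]
{{{}}{}}{{{P}P}P}P ⇒ {{{}}{}}{{{{}}P}P}P   [P ::= { }]
{{{}}{}}{{{{}}P}P}P ⇒ {{{}}{}}{{{{}}{}}P}P   [P ::= { }]
{{{}}{}}{{{{}}{}}P}P ⇒ {{{}}{}}{{{{}}{}}{}}P   [P ::= { }]
{{{}}{}}{{{{}}{}}{}}P ⇒ {{{}}{}}{{{{}}{}}{}}{}   [P ::= { }]

P ⇒ {P}P ⇒ {{P}P}P ⇒ {{{}}P}P ⇒ {{{}}{}}P ⇒ {{{}}{}}{P}P ⇒ {{{}}{}}{{P}P}P ⇒ {{{}}{}}{{{P}P}P}P ⇒ {{{}}{}}{{{{}}P}P}P ⇒ {{{}}{}}{{{{}}{}}P}P ⇒ {{{}}{}}{{{{}}{}}{}}P ⇒ {{{}}{}}{{{{}}{}}{}}{}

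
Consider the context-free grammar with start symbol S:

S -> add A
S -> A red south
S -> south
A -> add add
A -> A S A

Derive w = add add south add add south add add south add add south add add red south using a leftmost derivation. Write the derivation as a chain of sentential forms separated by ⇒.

S ⇒ A red south ⇒ A S A red south ⇒ A S A S A red south ⇒ A S A S A S A red south ⇒ A S A S A S A S A red south ⇒ add add S A S A S A S A red south ⇒ add add south A S A S A S A red south ⇒ add add south add add S A S A S A red south ⇒ add add south add add south A S A S A red south ⇒ add add south add add south add add S A S A red south ⇒ add add south add add south add add south A S A red south ⇒ add add south add add south add add south add add S A red south ⇒ add add south add add south add add south add add south A red south ⇒ add add south add add south add add south add add south add add red south

S ⇒ A red south   [S -> A red south]
A red south ⇒ A S A red south   [A -> A S A]
A S A red south ⇒ A S A S A red south   [A -> A S A]
A S A S A red south ⇒ A S A S A S A red south   [A -> A S A]
A S A S A S A red south ⇒ A S A S A S A S A red south   [A -> A S A]
A S A S A S A S A red south ⇒ add add S A S A S A S A red south   [A -> add add]
add add S A S A S A S A red south ⇒ add add south A S A S A S A red south   [S -> south]
add add south A S A S A S A red south ⇒ add add south add add S A S A S A red south   [A -> add add]
add add south add add S A S A S A red south ⇒ add add south add add south A S A S A red south   [S -> south]
add add south add add south A S A S A red south ⇒ add add south add add south add add S A S A red south   [A -> add add]
add add south add add south add add S A S A red south ⇒ add add south add add south add add south A S A red south   [S -> south]
add add south add add south add add south A S A red south ⇒ add add south add add south add add south add add S A red south   [A -> add add]
add add south add add south add add south add add S A red south ⇒ add add south add add south add add south add add south A red south   [S -> south]
add add south add add south add add south add add south A red south ⇒ add add south add add south add add south add add south add add red south   [A -> add add]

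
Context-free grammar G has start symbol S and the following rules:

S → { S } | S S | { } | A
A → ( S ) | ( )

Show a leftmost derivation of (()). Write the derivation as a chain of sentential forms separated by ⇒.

S ⇒ A ⇒ (S) ⇒ (A) ⇒ (())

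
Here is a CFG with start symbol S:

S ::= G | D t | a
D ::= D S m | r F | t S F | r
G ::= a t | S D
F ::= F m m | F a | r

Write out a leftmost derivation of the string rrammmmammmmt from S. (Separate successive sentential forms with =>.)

S => Dt => rFt => rFmmt => rFmmmmt => rFammmmt => rFmmammmmt => rFmmmmammmmt => rFammmmammmmt => rrammmmammmmt

S => Dt   [S ::= D t]
Dt => rFt   [D ::= r F]
rFt => rFmmt   [F ::= F m m]
rFmmt => rFmmmmt   [F ::= F m m]
rFmmmmt => rFammmmt   [F ::= F a]
rFammmmt => rFmmammmmt   [F ::= F m m]
rFmmammmmt => rFmmmmammmmt   [F ::= F m m]
rFmmmmammmmt => rFammmmammmmt   [F ::= F a]
rFammmmammmmt => rrammmmammmmt   [F ::= r]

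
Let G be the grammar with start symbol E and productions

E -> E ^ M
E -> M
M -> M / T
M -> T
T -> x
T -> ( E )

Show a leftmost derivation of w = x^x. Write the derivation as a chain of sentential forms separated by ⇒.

E⇒E^M⇒M^M⇒T^M⇒x^M⇒x^T⇒x^x

E ⇒ E^M   [E -> E ^ M]
E^M ⇒ M^M   [E -> M]
M^M ⇒ T^M   [M -> T]
T^M ⇒ x^M   [T -> x]
x^M ⇒ x^T   [M -> T]
x^T ⇒ x^x   [T -> x]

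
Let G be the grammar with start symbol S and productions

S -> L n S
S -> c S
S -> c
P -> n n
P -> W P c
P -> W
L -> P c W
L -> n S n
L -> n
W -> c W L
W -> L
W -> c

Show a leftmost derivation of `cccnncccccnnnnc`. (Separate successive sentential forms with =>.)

S => cS   [S -> c S]
cS => ccS   [S -> c S]
ccS => cccS   [S -> c S]
cccS => cccLnS   [S -> L n S]
cccLnS => cccPcWnS   [L -> P c W]
cccPcWnS => cccnncWnS   [P -> n n]
cccnncWnS => cccnnccWLnS   [W -> c W L]
cccnnccWLnS => cccnncccWLLnS   [W -> c W L]
cccnncccWLLnS => cccnnccccWLLLnS   [W -> c W L]
cccnnccccWLLLnS => cccnncccccLLLnS   [W -> c]
cccnncccccLLLnS => cccnncccccnLLnS   [L -> n]
cccnncccccnLLnS => cccnncccccnnLnS   [L -> n]
cccnncccccnnLnS => cccnncccccnnnnS   [L -> n]
cccnncccccnnnnS => cccnncccccnnnnc   [S -> c]

S => cS => ccS => cccS => cccLnS => cccPcWnS => cccnncWnS => cccnnccWLnS => cccnncccWLLnS => cccnnccccWLLLnS => cccnncccccLLLnS => cccnncccccnLLnS => cccnncccccnnLnS => cccnncccccnnnnS => cccnncccccnnnnc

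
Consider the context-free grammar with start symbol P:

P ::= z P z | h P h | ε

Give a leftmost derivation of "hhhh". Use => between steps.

P => hPh => hhPhh => hhhh

P => hPh   [P ::= h P h]
hPh => hhPhh   [P ::= h P h]
hhPhh => hhhh   [P ::= ε]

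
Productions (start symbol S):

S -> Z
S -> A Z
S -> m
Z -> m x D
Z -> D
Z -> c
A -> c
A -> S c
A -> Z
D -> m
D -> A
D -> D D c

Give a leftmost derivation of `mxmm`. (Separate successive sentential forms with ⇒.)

S ⇒ AZ ⇒ ZZ ⇒ mxDZ ⇒ mxmZ ⇒ mxmD ⇒ mxmm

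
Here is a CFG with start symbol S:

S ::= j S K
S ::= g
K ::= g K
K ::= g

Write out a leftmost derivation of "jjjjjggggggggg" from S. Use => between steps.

S => jSK => jjSKK => jjjSKKK => jjjjSKKKK => jjjjjSKKKKK => jjjjjgKKKKK => jjjjjggKKKKK => jjjjjgggKKKKK => jjjjjggggKKKKK => jjjjjgggggKKKK => jjjjjggggggKKK => jjjjjgggggggKK => jjjjjggggggggK => jjjjjggggggggg

S => jSK   [S ::= j S K]
jSK => jjSKK   [S ::= j S K]
jjSKK => jjjSKKK   [S ::= j S K]
jjjSKKK => jjjjSKKKK   [S ::= j S K]
jjjjSKKKK => jjjjjSKKKKK   [S ::= j S K]
jjjjjSKKKKK => jjjjjgKKKKK   [S ::= g]
jjjjjgKKKKK => jjjjjggKKKKK   [K ::= g K]
jjjjjggKKKKK => jjjjjgggKKKKK   [K ::= g K]
jjjjjgggKKKKK => jjjjjggggKKKKK   [K ::= g K]
jjjjjggggKKKKK => jjjjjgggggKKKK   [K ::= g]
jjjjjgggggKKKK => jjjjjggggggKKK   [K ::= g]
jjjjjggggggKKK => jjjjjgggggggKK   [K ::= g]
jjjjjgggggggKK => jjjjjggggggggK   [K ::= g]
jjjjjggggggggK => jjjjjggggggggg   [K ::= g]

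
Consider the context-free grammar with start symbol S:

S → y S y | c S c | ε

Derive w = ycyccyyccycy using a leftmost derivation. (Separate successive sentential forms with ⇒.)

S⇒ySy⇒ycScy⇒ycySycy⇒ycycScycy⇒ycyccSccycy⇒ycyccySyccycy⇒ycyccyyccycy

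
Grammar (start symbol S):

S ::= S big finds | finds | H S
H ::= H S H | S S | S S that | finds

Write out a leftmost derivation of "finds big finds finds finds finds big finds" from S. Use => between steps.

S => H S => S S S => S big finds S S => finds big finds S S => finds big finds finds S => finds big finds finds H S => finds big finds finds finds S => finds big finds finds finds S big finds => finds big finds finds finds finds big finds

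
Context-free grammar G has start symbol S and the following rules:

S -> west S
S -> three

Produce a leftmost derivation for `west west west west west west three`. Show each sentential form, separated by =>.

S => west S => west west S => west west west S => west west west west S => west west west west west S => west west west west west west S => west west west west west west three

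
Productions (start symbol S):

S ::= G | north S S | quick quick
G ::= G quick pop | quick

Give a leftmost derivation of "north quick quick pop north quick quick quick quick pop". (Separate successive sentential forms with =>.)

S => north S S   [S ::= north S S]
north S S => north G S   [S ::= G]
north G S => north G quick pop S   [G ::= G quick pop]
north G quick pop S => north quick quick pop S   [G ::= quick]
north quick quick pop S => north quick quick pop north S S   [S ::= north S S]
north quick quick pop north S S => north quick quick pop north quick quick S   [S ::= quick quick]
north quick quick pop north quick quick S => north quick quick pop north quick quick G   [S ::= G]
north quick quick pop north quick quick G => north quick quick pop north quick quick G quick pop   [G ::= G quick pop]
north quick quick pop north quick quick G quick pop => north quick quick pop north quick quick quick quick pop   [G ::= quick]

S => north S S => north G S => north G quick pop S => north quick quick pop S => north quick quick pop north S S => north quick quick pop north quick quick S => north quick quick pop north quick quick G => north quick quick pop north quick quick G quick pop => north quick quick pop north quick quick quick quick pop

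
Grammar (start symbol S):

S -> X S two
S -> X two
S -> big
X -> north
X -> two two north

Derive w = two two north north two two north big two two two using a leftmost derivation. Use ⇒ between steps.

S ⇒ X S two ⇒ two two north S two ⇒ two two north X S two two ⇒ two two north north S two two ⇒ two two north north X S two two two ⇒ two two north north two two north S two two two ⇒ two two north north two two north big two two two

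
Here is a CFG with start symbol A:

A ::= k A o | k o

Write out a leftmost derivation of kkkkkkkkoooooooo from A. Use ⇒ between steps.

A ⇒ kAo ⇒ kkAoo ⇒ kkkAooo ⇒ kkkkAoooo ⇒ kkkkkAooooo ⇒ kkkkkkAoooooo ⇒ kkkkkkkAooooooo ⇒ kkkkkkkkoooooooo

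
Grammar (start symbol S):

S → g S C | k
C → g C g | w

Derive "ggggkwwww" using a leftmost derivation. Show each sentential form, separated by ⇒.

S ⇒ gSC ⇒ ggSCC ⇒ gggSCCC ⇒ ggggSCCCC ⇒ ggggkCCCC ⇒ ggggkwCCC ⇒ ggggkwwCC ⇒ ggggkwwwC ⇒ ggggkwwww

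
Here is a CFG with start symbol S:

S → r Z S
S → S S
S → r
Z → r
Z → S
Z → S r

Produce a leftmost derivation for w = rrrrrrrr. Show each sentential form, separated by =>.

S => rZS   [S → r Z S]
rZS => rSrS   [Z → S r]
rSrS => rrZSrS   [S → r Z S]
rrZSrS => rrSrSrS   [Z → S r]
rrSrSrS => rrSSrSrS   [S → S S]
rrSSrSrS => rrrSrSrS   [S → r]
rrrSrSrS => rrrrrSrS   [S → r]
rrrrrSrS => rrrrrrrS   [S → r]
rrrrrrrS => rrrrrrrr   [S → r]

S => rZS => rSrS => rrZSrS => rrSrSrS => rrSSrSrS => rrrSrSrS => rrrrrSrS => rrrrrrrS => rrrrrrrr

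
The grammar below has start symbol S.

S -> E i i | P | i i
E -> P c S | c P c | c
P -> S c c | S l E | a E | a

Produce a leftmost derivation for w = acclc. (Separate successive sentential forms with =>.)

S => P => SlE => PlE => ScclE => PcclE => acclE => acclc

S => P   [S -> P]
P => SlE   [P -> S l E]
SlE => PlE   [S -> P]
PlE => ScclE   [P -> S c c]
ScclE => PcclE   [S -> P]
PcclE => acclE   [P -> a]
acclE => acclc   [E -> c]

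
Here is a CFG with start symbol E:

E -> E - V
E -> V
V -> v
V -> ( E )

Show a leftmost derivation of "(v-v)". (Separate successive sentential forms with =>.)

E=>V=>(E)=>(E-V)=>(V-V)=>(v-V)=>(v-v)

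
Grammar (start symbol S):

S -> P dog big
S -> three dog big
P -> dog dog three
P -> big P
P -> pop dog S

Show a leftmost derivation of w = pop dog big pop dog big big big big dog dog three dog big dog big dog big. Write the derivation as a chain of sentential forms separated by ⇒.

S ⇒ P dog big ⇒ pop dog S dog big ⇒ pop dog P dog big dog big ⇒ pop dog big P dog big dog big ⇒ pop dog big pop dog S dog big dog big ⇒ pop dog big pop dog P dog big dog big dog big ⇒ pop dog big pop dog big P dog big dog big dog big ⇒ pop dog big pop dog big big P dog big dog big dog big ⇒ pop dog big pop dog big big big P dog big dog big dog big ⇒ pop dog big pop dog big big big big P dog big dog big dog big ⇒ pop dog big pop dog big big big big dog dog three dog big dog big dog big

S ⇒ P dog big   [S -> P dog big]
P dog big ⇒ pop dog S dog big   [P -> pop dog S]
pop dog S dog big ⇒ pop dog P dog big dog big   [S -> P dog big]
pop dog P dog big dog big ⇒ pop dog big P dog big dog big   [P -> big P]
pop dog big P dog big dog big ⇒ pop dog big pop dog S dog big dog big   [P -> pop dog S]
pop dog big pop dog S dog big dog big ⇒ pop dog big pop dog P dog big dog big dog big   [S -> P dog big]
pop dog big pop dog P dog big dog big dog big ⇒ pop dog big pop dog big P dog big dog big dog big   [P -> big P]
pop dog big pop dog big P dog big dog big dog big ⇒ pop dog big pop dog big big P dog big dog big dog big   [P -> big P]
pop dog big pop dog big big P dog big dog big dog big ⇒ pop dog big pop dog big big big P dog big dog big dog big   [P -> big P]
pop dog big pop dog big big big P dog big dog big dog big ⇒ pop dog big pop dog big big big big P dog big dog big dog big   [P -> big P]
pop dog big pop dog big big big big P dog big dog big dog big ⇒ pop dog big pop dog big big big big dog dog three dog big dog big dog big   [P -> dog dog three]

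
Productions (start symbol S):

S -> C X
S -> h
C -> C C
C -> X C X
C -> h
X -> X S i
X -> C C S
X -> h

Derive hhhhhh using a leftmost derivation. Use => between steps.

S => CX => XCXX => CCSCXX => hCSCXX => hhSCXX => hhhCXX => hhhhXX => hhhhhX => hhhhhh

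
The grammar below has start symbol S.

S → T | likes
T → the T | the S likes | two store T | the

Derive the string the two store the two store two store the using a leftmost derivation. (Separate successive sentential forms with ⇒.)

S ⇒ T   [S → T]
T ⇒ the T   [T → the T]
the T ⇒ the two store T   [T → two store T]
the two store T ⇒ the two store the T   [T → the T]
the two store the T ⇒ the two store the two store T   [T → two store T]
the two store the two store T ⇒ the two store the two store two store T   [T → two store T]
the two store the two store two store T ⇒ the two store the two store two store the   [T → the]

S ⇒ T ⇒ the T ⇒ the two store T ⇒ the two store the T ⇒ the two store the two store T ⇒ the two store the two store two store T ⇒ the two store the two store two store the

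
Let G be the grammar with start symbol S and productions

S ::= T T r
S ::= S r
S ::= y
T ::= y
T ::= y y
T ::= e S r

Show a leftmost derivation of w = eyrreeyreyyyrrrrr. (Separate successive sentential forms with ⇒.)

S ⇒ TTr   [S ::= T T r]
TTr ⇒ eSrTr   [T ::= e S r]
eSrTr ⇒ eSrrTr   [S ::= S r]
eSrrTr ⇒ eyrrTr   [S ::= y]
eyrrTr ⇒ eyrreSrr   [T ::= e S r]
eyrreSrr ⇒ eyrreTTrrr   [S ::= T T r]
eyrreTTrrr ⇒ eyrreeSrTrrr   [T ::= e S r]
eyrreeSrTrrr ⇒ eyrreeyrTrrr   [S ::= y]
eyrreeyrTrrr ⇒ eyrreeyreSrrrr   [T ::= e S r]
eyrreeyreSrrrr ⇒ eyrreeyreTTrrrrr   [S ::= T T r]
eyrreeyreTTrrrrr ⇒ eyrreeyreyTrrrrr   [T ::= y]
eyrreeyreyTrrrrr ⇒ eyrreeyreyyyrrrrr   [T ::= y y]

S ⇒ TTr ⇒ eSrTr ⇒ eSrrTr ⇒ eyrrTr ⇒ eyrreSrr ⇒ eyrreTTrrr ⇒ eyrreeSrTrrr ⇒ eyrreeyrTrrr ⇒ eyrreeyreSrrrr ⇒ eyrreeyreTTrrrrr ⇒ eyrreeyreyTrrrrr ⇒ eyrreeyreyyyrrrrr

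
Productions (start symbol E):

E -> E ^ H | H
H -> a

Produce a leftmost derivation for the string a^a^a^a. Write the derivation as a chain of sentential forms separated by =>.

E => E^H => E^H^H => E^H^H^H => H^H^H^H => a^H^H^H => a^a^H^H => a^a^a^H => a^a^a^a

E => E^H   [E -> E ^ H]
E^H => E^H^H   [E -> E ^ H]
E^H^H => E^H^H^H   [E -> E ^ H]
E^H^H^H => H^H^H^H   [E -> H]
H^H^H^H => a^H^H^H   [H -> a]
a^H^H^H => a^a^H^H   [H -> a]
a^a^H^H => a^a^a^H   [H -> a]
a^a^a^H => a^a^a^a   [H -> a]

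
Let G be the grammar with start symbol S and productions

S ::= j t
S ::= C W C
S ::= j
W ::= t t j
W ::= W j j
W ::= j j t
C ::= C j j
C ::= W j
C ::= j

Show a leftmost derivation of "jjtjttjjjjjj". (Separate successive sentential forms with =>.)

S => CWC => WjWC => jjtjWC => jjtjWjjC => jjtjWjjjjC => jjtjttjjjjjC => jjtjttjjjjjj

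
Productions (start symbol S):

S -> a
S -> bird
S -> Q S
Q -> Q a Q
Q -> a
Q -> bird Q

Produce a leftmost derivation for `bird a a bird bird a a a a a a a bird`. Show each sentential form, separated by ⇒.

S ⇒ Q S ⇒ Q a Q S ⇒ Q a Q a Q S ⇒ Q a Q a Q a Q S ⇒ bird Q a Q a Q a Q S ⇒ bird a a Q a Q a Q S ⇒ bird a a bird Q a Q a Q S ⇒ bird a a bird Q a Q a Q a Q S ⇒ bird a a bird bird Q a Q a Q a Q S ⇒ bird a a bird bird a a Q a Q a Q S ⇒ bird a a bird bird a a a a Q a Q S ⇒ bird a a bird bird a a a a a a Q S ⇒ bird a a bird bird a a a a a a a S ⇒ bird a a bird bird a a a a a a a bird

S ⇒ Q S   [S -> Q S]
Q S ⇒ Q a Q S   [Q -> Q a Q]
Q a Q S ⇒ Q a Q a Q S   [Q -> Q a Q]
Q a Q a Q S ⇒ Q a Q a Q a Q S   [Q -> Q a Q]
Q a Q a Q a Q S ⇒ bird Q a Q a Q a Q S   [Q -> bird Q]
bird Q a Q a Q a Q S ⇒ bird a a Q a Q a Q S   [Q -> a]
bird a a Q a Q a Q S ⇒ bird a a bird Q a Q a Q S   [Q -> bird Q]
bird a a bird Q a Q a Q S ⇒ bird a a bird Q a Q a Q a Q S   [Q -> Q a Q]
bird a a bird Q a Q a Q a Q S ⇒ bird a a bird bird Q a Q a Q a Q S   [Q -> bird Q]
bird a a bird bird Q a Q a Q a Q S ⇒ bird a a bird bird a a Q a Q a Q S   [Q -> a]
bird a a bird bird a a Q a Q a Q S ⇒ bird a a bird bird a a a a Q a Q S   [Q -> a]
bird a a bird bird a a a a Q a Q S ⇒ bird a a bird bird a a a a a a Q S   [Q -> a]
bird a a bird bird a a a a a a Q S ⇒ bird a a bird bird a a a a a a a S   [Q -> a]
bird a a bird bird a a a a a a a S ⇒ bird a a bird bird a a a a a a a bird   [S -> bird]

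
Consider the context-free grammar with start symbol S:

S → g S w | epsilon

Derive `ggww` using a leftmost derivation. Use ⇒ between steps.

S ⇒ gSw ⇒ ggSww ⇒ ggww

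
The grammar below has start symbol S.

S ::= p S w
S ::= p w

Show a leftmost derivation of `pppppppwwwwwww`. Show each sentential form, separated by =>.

S=>pSw=>ppSww=>pppSwww=>ppppSwwww=>pppppSwwwww=>ppppppSwwwwww=>pppppppwwwwwww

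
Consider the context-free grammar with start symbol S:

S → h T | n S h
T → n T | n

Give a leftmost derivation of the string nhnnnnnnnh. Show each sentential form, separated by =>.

S => nSh   [S → n S h]
nSh => nhTh   [S → h T]
nhTh => nhnTh   [T → n T]
nhnTh => nhnnTh   [T → n T]
nhnnTh => nhnnnTh   [T → n T]
nhnnnTh => nhnnnnTh   [T → n T]
nhnnnnTh => nhnnnnnTh   [T → n T]
nhnnnnnTh => nhnnnnnnTh   [T → n T]
nhnnnnnnTh => nhnnnnnnnh   [T → n]

S=>nSh=>nhTh=>nhnTh=>nhnnTh=>nhnnnTh=>nhnnnnTh=>nhnnnnnTh=>nhnnnnnnTh=>nhnnnnnnnh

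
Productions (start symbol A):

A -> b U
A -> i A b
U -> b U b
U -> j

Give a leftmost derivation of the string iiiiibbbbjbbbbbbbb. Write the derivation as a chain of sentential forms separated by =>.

A => iAb   [A -> i A b]
iAb => iiAbb   [A -> i A b]
iiAbb => iiiAbbb   [A -> i A b]
iiiAbbb => iiiiAbbbb   [A -> i A b]
iiiiAbbbb => iiiiiAbbbbb   [A -> i A b]
iiiiiAbbbbb => iiiiibUbbbbb   [A -> b U]
iiiiibUbbbbb => iiiiibbUbbbbbb   [U -> b U b]
iiiiibbUbbbbbb => iiiiibbbUbbbbbbb   [U -> b U b]
iiiiibbbUbbbbbbb => iiiiibbbbUbbbbbbbb   [U -> b U b]
iiiiibbbbUbbbbbbbb => iiiiibbbbjbbbbbbbb   [U -> j]

A => iAb => iiAbb => iiiAbbb => iiiiAbbbb => iiiiiAbbbbb => iiiiibUbbbbb => iiiiibbUbbbbbb => iiiiibbbUbbbbbbb => iiiiibbbbUbbbbbbbb => iiiiibbbbjbbbbbbbb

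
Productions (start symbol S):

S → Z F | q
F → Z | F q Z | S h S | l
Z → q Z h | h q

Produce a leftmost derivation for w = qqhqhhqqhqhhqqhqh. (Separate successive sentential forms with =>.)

S=>ZF=>qZhF=>qqZhhF=>qqhqhhF=>qqhqhhFqZ=>qqhqhhZqZ=>qqhqhhqZhqZ=>qqhqhhqqZhhqZ=>qqhqhhqqhqhhqZ=>qqhqhhqqhqhhqqZh=>qqhqhhqqhqhhqqhqh

S => ZF   [S → Z F]
ZF => qZhF   [Z → q Z h]
qZhF => qqZhhF   [Z → q Z h]
qqZhhF => qqhqhhF   [Z → h q]
qqhqhhF => qqhqhhFqZ   [F → F q Z]
qqhqhhFqZ => qqhqhhZqZ   [F → Z]
qqhqhhZqZ => qqhqhhqZhqZ   [Z → q Z h]
qqhqhhqZhqZ => qqhqhhqqZhhqZ   [Z → q Z h]
qqhqhhqqZhhqZ => qqhqhhqqhqhhqZ   [Z → h q]
qqhqhhqqhqhhqZ => qqhqhhqqhqhhqqZh   [Z → q Z h]
qqhqhhqqhqhhqqZh => qqhqhhqqhqhhqqhqh   [Z → h q]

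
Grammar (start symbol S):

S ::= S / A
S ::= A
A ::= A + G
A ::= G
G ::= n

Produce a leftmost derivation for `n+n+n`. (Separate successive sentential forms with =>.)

S => A => A+G => A+G+G => G+G+G => n+G+G => n+n+G => n+n+n

S => A   [S ::= A]
A => A+G   [A ::= A + G]
A+G => A+G+G   [A ::= A + G]
A+G+G => G+G+G   [A ::= G]
G+G+G => n+G+G   [G ::= n]
n+G+G => n+n+G   [G ::= n]
n+n+G => n+n+n   [G ::= n]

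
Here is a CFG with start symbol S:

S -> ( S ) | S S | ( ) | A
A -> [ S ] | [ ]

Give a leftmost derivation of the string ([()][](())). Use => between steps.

S=>(S)=>(SS)=>(SSS)=>(ASS)=>([S]SS)=>([()]SS)=>([()]AS)=>([()][]S)=>([()][](S))=>([()][](()))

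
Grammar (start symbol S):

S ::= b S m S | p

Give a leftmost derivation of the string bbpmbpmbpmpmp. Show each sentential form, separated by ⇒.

S ⇒ bSmS ⇒ bbSmSmS ⇒ bbpmSmS ⇒ bbpmbSmSmS ⇒ bbpmbpmSmS ⇒ bbpmbpmbSmSmS ⇒ bbpmbpmbpmSmS ⇒ bbpmbpmbpmpmS ⇒ bbpmbpmbpmpmp

S ⇒ bSmS   [S ::= b S m S]
bSmS ⇒ bbSmSmS   [S ::= b S m S]
bbSmSmS ⇒ bbpmSmS   [S ::= p]
bbpmSmS ⇒ bbpmbSmSmS   [S ::= b S m S]
bbpmbSmSmS ⇒ bbpmbpmSmS   [S ::= p]
bbpmbpmSmS ⇒ bbpmbpmbSmSmS   [S ::= b S m S]
bbpmbpmbSmSmS ⇒ bbpmbpmbpmSmS   [S ::= p]
bbpmbpmbpmSmS ⇒ bbpmbpmbpmpmS   [S ::= p]
bbpmbpmbpmpmS ⇒ bbpmbpmbpmpmp   [S ::= p]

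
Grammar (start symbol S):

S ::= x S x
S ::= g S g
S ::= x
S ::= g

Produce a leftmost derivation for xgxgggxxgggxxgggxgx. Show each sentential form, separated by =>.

S=>xSx=>xgSgx=>xgxSxgx=>xgxgSgxgx=>xgxggSggxgx=>xgxgggSgggxgx=>xgxgggxSxgggxgx=>xgxgggxxSxxgggxgx=>xgxgggxxgSgxxgggxgx=>xgxgggxxgggxxgggxgx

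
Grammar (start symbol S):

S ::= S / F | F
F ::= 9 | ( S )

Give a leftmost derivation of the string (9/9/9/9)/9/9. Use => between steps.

S => S/F   [S ::= S / F]
S/F => S/F/F   [S ::= S / F]
S/F/F => F/F/F   [S ::= F]
F/F/F => (S)/F/F   [F ::= ( S )]
(S)/F/F => (S/F)/F/F   [S ::= S / F]
(S/F)/F/F => (S/F/F)/F/F   [S ::= S / F]
(S/F/F)/F/F => (S/F/F/F)/F/F   [S ::= S / F]
(S/F/F/F)/F/F => (F/F/F/F)/F/F   [S ::= F]
(F/F/F/F)/F/F => (9/F/F/F)/F/F   [F ::= 9]
(9/F/F/F)/F/F => (9/9/F/F)/F/F   [F ::= 9]
(9/9/F/F)/F/F => (9/9/9/F)/F/F   [F ::= 9]
(9/9/9/F)/F/F => (9/9/9/9)/F/F   [F ::= 9]
(9/9/9/9)/F/F => (9/9/9/9)/9/F   [F ::= 9]
(9/9/9/9)/9/F => (9/9/9/9)/9/9   [F ::= 9]

S=>S/F=>S/F/F=>F/F/F=>(S)/F/F=>(S/F)/F/F=>(S/F/F)/F/F=>(S/F/F/F)/F/F=>(F/F/F/F)/F/F=>(9/F/F/F)/F/F=>(9/9/F/F)/F/F=>(9/9/9/F)/F/F=>(9/9/9/9)/F/F=>(9/9/9/9)/9/F=>(9/9/9/9)/9/9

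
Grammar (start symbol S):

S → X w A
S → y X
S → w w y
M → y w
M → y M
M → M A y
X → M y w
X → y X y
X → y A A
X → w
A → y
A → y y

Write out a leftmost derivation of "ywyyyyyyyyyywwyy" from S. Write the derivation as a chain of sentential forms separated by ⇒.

S ⇒ XwA   [S → X w A]
XwA ⇒ MywwA   [X → M y w]
MywwA ⇒ MAyywwA   [M → M A y]
MAyywwA ⇒ MAyAyywwA   [M → M A y]
MAyAyywwA ⇒ MAyAyAyywwA   [M → M A y]
MAyAyAyywwA ⇒ MAyAyAyAyywwA   [M → M A y]
MAyAyAyAyywwA ⇒ ywAyAyAyAyywwA   [M → y w]
ywAyAyAyAyywwA ⇒ ywyyyAyAyAyywwA   [A → y y]
ywyyyAyAyAyywwA ⇒ ywyyyyyAyAyywwA   [A → y]
ywyyyyyAyAyywwA ⇒ ywyyyyyyyAyywwA   [A → y]
ywyyyyyyyAyywwA ⇒ ywyyyyyyyyyywwA   [A → y]
ywyyyyyyyyyywwA ⇒ ywyyyyyyyyyywwyy   [A → y y]

S ⇒ XwA ⇒ MywwA ⇒ MAyywwA ⇒ MAyAyywwA ⇒ MAyAyAyywwA ⇒ MAyAyAyAyywwA ⇒ ywAyAyAyAyywwA ⇒ ywyyyAyAyAyywwA ⇒ ywyyyyyAyAyywwA ⇒ ywyyyyyyyAyywwA ⇒ ywyyyyyyyyyywwA ⇒ ywyyyyyyyyyywwyy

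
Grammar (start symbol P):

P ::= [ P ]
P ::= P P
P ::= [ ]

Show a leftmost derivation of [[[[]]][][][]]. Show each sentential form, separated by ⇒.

P⇒[P]⇒[PP]⇒[PPP]⇒[PPPP]⇒[[P]PPP]⇒[[[P]]PPP]⇒[[[[]]]PPP]⇒[[[[]]][]PP]⇒[[[[]]][][]P]⇒[[[[]]][][][]]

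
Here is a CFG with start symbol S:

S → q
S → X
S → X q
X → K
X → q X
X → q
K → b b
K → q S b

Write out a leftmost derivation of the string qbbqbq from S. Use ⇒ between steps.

S ⇒ Xq   [S → X q]
Xq ⇒ Kq   [X → K]
Kq ⇒ qSbq   [K → q S b]
qSbq ⇒ qXqbq   [S → X q]
qXqbq ⇒ qKqbq   [X → K]
qKqbq ⇒ qbbqbq   [K → b b]

S ⇒ Xq ⇒ Kq ⇒ qSbq ⇒ qXqbq ⇒ qKqbq ⇒ qbbqbq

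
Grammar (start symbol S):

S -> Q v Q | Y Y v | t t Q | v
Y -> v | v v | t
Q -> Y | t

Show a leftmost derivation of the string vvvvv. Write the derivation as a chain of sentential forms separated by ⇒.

S⇒QvQ⇒YvQ⇒vvvQ⇒vvvY⇒vvvvv

S ⇒ QvQ   [S -> Q v Q]
QvQ ⇒ YvQ   [Q -> Y]
YvQ ⇒ vvvQ   [Y -> v v]
vvvQ ⇒ vvvY   [Q -> Y]
vvvY ⇒ vvvvv   [Y -> v v]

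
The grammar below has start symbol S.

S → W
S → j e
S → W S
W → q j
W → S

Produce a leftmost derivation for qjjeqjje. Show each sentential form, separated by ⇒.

S ⇒ WS   [S → W S]
WS ⇒ SS   [W → S]
SS ⇒ WSS   [S → W S]
WSS ⇒ SSS   [W → S]
SSS ⇒ WSSS   [S → W S]
WSSS ⇒ qjSSS   [W → q j]
qjSSS ⇒ qjjeSS   [S → j e]
qjjeSS ⇒ qjjeWS   [S → W]
qjjeWS ⇒ qjjeqjS   [W → q j]
qjjeqjS ⇒ qjjeqjje   [S → j e]

S ⇒ WS ⇒ SS ⇒ WSS ⇒ SSS ⇒ WSSS ⇒ qjSSS ⇒ qjjeSS ⇒ qjjeWS ⇒ qjjeqjS ⇒ qjjeqjje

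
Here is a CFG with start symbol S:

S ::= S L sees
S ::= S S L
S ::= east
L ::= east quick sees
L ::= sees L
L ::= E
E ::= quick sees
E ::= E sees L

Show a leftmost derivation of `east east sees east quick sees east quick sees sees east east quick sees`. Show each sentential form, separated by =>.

S => S S L => S L sees S L => S S L L sees S L => east S L L sees S L => east east L L sees S L => east east sees L L sees S L => east east sees east quick sees L sees S L => east east sees east quick sees east quick sees sees S L => east east sees east quick sees east quick sees sees east L => east east sees east quick sees east quick sees sees east east quick sees

S => S S L   [S ::= S S L]
S S L => S L sees S L   [S ::= S L sees]
S L sees S L => S S L L sees S L   [S ::= S S L]
S S L L sees S L => east S L L sees S L   [S ::= east]
east S L L sees S L => east east L L sees S L   [S ::= east]
east east L L sees S L => east east sees L L sees S L   [L ::= sees L]
east east sees L L sees S L => east east sees east quick sees L sees S L   [L ::= east quick sees]
east east sees east quick sees L sees S L => east east sees east quick sees east quick sees sees S L   [L ::= east quick sees]
east east sees east quick sees east quick sees sees S L => east east sees east quick sees east quick sees sees east L   [S ::= east]
east east sees east quick sees east quick sees sees east L => east east sees east quick sees east quick sees sees east east quick sees   [L ::= east quick sees]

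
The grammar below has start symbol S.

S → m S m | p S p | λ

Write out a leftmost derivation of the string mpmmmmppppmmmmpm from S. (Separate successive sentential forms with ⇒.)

S⇒mSm⇒mpSpm⇒mpmSmpm⇒mpmmSmmpm⇒mpmmmSmmmpm⇒mpmmmmSmmmmpm⇒mpmmmmpSpmmmmpm⇒mpmmmmppSppmmmmpm⇒mpmmmmppppmmmmpm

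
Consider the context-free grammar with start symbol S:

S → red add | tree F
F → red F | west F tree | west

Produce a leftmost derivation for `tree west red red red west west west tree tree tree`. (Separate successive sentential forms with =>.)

S => tree F => tree west F tree => tree west red F tree => tree west red red F tree => tree west red red red F tree => tree west red red red west F tree tree => tree west red red red west west F tree tree tree => tree west red red red west west west tree tree tree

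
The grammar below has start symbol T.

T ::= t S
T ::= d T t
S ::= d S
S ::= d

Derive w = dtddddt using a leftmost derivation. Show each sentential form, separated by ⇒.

T⇒dTt⇒dtSt⇒dtdSt⇒dtddSt⇒dtdddSt⇒dtddddt

T ⇒ dTt   [T ::= d T t]
dTt ⇒ dtSt   [T ::= t S]
dtSt ⇒ dtdSt   [S ::= d S]
dtdSt ⇒ dtddSt   [S ::= d S]
dtddSt ⇒ dtdddSt   [S ::= d S]
dtdddSt ⇒ dtddddt   [S ::= d]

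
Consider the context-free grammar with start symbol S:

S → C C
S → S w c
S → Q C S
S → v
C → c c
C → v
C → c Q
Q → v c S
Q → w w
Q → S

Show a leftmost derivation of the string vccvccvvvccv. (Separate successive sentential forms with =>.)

S => QCS => vcSCS => vcCCCS => vccQCCS => vccvcSCCS => vccvcCCCCS => vccvccQCCCS => vccvccSCCCS => vccvccvCCCS => vccvccvvCCS => vccvccvvvCS => vccvccvvvccS => vccvccvvvccv

S => QCS   [S → Q C S]
QCS => vcSCS   [Q → v c S]
vcSCS => vcCCCS   [S → C C]
vcCCCS => vccQCCS   [C → c Q]
vccQCCS => vccvcSCCS   [Q → v c S]
vccvcSCCS => vccvcCCCCS   [S → C C]
vccvcCCCCS => vccvccQCCCS   [C → c Q]
vccvccQCCCS => vccvccSCCCS   [Q → S]
vccvccSCCCS => vccvccvCCCS   [S → v]
vccvccvCCCS => vccvccvvCCS   [C → v]
vccvccvvCCS => vccvccvvvCS   [C → v]
vccvccvvvCS => vccvccvvvccS   [C → c c]
vccvccvvvccS => vccvccvvvccv   [S → v]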